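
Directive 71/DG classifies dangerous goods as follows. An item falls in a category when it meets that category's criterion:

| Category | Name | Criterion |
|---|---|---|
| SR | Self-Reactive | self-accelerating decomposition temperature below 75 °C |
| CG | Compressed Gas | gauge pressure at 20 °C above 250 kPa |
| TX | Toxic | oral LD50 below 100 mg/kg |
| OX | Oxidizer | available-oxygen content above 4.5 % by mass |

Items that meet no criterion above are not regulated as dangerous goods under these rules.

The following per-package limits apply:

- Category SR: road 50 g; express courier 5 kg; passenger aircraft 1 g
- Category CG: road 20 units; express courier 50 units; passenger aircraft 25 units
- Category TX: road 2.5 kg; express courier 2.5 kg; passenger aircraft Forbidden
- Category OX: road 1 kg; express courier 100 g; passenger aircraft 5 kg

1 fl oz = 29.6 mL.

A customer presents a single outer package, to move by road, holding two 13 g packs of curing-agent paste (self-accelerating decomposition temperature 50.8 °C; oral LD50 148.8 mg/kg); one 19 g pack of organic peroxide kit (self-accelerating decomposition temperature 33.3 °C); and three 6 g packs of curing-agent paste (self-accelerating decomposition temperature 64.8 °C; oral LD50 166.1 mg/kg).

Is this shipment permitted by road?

No

With self-accelerating decomposition temperature 50.8 °C (< 75 °C), the curing-agent paste falls in Category SR.
Self-accelerating decomposition temperature 33.3 °C meets the Category SR criterion (Self-Reactive), so the organic peroxide kit is Category SR.
With self-accelerating decomposition temperature 64.8 °C (< 75 °C), the curing-agent paste falls in Category SR.
Category SR net quantity: (two 13 g packs = 26 g) + 19 g + (three 6 g packs = 18 g) = 63 g.
That exceeds the Category SR road limit of 50 g.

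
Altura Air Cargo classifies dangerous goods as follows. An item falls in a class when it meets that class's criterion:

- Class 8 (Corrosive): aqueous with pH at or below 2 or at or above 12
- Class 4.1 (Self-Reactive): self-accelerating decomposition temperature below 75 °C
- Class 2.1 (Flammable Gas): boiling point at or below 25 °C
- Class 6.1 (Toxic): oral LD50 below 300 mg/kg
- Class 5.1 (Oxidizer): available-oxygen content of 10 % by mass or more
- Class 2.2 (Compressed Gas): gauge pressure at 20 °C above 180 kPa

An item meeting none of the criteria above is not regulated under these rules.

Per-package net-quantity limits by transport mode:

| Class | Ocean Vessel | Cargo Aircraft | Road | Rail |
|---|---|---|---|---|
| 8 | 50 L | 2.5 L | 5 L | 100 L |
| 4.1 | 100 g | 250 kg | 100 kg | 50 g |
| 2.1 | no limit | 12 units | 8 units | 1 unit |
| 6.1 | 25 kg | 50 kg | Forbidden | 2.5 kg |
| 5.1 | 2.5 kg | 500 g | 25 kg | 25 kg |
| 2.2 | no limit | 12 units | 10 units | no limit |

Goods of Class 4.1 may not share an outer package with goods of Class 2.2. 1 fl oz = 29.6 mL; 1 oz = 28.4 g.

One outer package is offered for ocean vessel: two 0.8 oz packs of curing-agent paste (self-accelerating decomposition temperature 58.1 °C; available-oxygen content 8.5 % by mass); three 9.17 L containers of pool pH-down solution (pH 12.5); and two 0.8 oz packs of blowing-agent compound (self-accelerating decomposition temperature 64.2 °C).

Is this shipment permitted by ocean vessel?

With self-accelerating decomposition temperature 58.1 °C (< 75 °C), the curing-agent paste falls in Class 4.1.
pH 12.5 meets the Class 8 criterion (Corrosive), so the pool pH-down solution is Class 8.
With self-accelerating decomposition temperature 64.2 °C (< 75 °C), the blowing-agent compound falls in Class 4.1.
Total Class 4.1: (two 0.8 oz packs = 45.44 g) + (two 0.8 oz packs = 45.44 g) = 90.88 g.
That is within the Class 4.1 ocean vessel limit of 100 g.
Class 8 quantity: three 9.17 L containers = 27.51 L.
That is within the Class 8 ocean vessel limit of 50 L.
The segregation rule (Class 4.1 with Class 2.2) does not apply to Class 4.1 with Class 8.
Every hazard class is within its ocean vessel limit and no segregation rule is violated.

Yes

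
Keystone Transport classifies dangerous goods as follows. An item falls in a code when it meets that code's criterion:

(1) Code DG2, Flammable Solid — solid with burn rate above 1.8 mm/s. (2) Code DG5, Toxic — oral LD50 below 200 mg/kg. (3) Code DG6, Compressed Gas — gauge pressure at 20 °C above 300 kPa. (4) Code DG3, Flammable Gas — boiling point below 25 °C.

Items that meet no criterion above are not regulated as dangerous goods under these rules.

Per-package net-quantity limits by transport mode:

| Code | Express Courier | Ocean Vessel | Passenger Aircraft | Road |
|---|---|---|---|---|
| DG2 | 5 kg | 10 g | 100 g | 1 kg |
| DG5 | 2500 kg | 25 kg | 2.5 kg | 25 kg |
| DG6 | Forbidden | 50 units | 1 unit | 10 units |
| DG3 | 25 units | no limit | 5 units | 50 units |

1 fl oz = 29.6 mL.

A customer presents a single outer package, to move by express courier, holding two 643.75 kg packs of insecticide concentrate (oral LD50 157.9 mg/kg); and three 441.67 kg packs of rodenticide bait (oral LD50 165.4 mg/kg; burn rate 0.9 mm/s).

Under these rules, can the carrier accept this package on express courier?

Oral LD50 157.9 mg/kg meets the Code DG5 criterion (Toxic), so the insecticide concentrate is Code DG5.
Oral LD50 165.4 mg/kg meets the Code DG5 criterion (Toxic), so the rodenticide bait is Code DG5.
Total Code DG5: (two 643.75 kg packs = 1287.5 kg) + (three 441.67 kg packs = 1325.01 kg) = 2612.51 kg.
2612.51 kg exceeds the express courier limit of 2500 kg for Code DG5.

No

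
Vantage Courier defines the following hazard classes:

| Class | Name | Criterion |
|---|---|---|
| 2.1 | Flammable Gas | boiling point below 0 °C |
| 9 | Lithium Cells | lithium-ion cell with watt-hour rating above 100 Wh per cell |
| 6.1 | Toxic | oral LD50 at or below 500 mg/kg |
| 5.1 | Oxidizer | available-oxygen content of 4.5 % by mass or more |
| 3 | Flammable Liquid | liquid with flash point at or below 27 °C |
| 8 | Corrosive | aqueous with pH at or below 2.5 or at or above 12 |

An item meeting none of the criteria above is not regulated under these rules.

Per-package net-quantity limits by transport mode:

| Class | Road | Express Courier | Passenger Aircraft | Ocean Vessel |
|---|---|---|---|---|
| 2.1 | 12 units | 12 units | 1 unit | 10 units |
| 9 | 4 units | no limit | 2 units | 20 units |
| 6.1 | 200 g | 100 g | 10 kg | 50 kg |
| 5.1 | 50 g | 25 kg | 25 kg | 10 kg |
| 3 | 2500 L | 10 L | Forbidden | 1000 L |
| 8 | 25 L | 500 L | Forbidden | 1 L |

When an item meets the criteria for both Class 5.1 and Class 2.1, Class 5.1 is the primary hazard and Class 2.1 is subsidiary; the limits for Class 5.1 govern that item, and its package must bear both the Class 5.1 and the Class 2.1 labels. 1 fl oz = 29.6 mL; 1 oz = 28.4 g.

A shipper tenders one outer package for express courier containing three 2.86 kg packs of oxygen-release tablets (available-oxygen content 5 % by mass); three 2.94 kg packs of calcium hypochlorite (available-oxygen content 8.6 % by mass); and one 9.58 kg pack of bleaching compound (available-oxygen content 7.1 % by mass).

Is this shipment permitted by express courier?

No

Oxygen-release tablets: available-oxygen content 5 % by mass ≥ 4.5 % by mass → Class 5.1 (Oxidizer).
Available-oxygen content 8.6 % by mass meets the Class 5.1 criterion (Oxidizer), so the calcium hypochlorite is Class 5.1.
With available-oxygen content 7.1 % by mass (≥ 4.5 % by mass), the bleaching compound falls in Class 5.1.
Class 5.1 net quantity: (three 2.86 kg packs = 8.58 kg) + (three 2.94 kg packs = 8.82 kg) + 9.58 kg = 26.98 kg.
26.98 kg > 25 kg (express courier limit, Class 5.1) — over the limit.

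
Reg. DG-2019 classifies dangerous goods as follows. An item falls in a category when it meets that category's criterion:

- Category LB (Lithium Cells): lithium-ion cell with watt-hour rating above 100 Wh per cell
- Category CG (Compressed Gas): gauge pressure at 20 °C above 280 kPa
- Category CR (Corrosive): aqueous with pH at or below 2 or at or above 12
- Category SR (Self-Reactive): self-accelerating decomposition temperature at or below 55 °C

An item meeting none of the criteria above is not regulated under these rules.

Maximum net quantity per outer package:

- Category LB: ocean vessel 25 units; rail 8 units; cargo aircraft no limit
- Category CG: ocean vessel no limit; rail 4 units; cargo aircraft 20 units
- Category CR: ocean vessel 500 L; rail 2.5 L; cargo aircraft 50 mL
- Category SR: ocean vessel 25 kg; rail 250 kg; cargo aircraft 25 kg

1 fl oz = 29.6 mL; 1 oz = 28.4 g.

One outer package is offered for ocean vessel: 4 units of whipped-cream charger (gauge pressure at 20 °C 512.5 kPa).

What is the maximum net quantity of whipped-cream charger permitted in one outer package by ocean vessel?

Whipped-cream charger: gauge pressure at 20 °C 512.5 kPa > 280 kPa → Category CG (Compressed Gas).
The ocean vessel limit for Category CG is no limit.

no limit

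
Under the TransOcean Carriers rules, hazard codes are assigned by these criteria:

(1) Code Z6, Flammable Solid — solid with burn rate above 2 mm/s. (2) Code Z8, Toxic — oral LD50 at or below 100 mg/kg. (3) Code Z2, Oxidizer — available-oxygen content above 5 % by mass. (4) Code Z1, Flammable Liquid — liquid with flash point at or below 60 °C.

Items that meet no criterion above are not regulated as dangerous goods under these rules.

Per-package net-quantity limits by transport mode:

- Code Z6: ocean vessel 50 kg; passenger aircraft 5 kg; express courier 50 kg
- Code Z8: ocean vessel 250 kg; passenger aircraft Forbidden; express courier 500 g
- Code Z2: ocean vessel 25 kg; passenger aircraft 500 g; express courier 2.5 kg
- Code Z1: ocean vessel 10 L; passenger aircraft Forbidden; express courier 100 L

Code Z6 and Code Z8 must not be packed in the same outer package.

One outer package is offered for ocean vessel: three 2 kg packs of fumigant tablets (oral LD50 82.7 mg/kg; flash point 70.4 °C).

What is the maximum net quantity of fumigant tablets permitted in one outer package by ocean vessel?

250 kg

With oral LD50 82.7 mg/kg (≤ 100 mg/kg), the fumigant tablets fall in Code Z8.
The ocean vessel limit for Code Z8 is 250 kg.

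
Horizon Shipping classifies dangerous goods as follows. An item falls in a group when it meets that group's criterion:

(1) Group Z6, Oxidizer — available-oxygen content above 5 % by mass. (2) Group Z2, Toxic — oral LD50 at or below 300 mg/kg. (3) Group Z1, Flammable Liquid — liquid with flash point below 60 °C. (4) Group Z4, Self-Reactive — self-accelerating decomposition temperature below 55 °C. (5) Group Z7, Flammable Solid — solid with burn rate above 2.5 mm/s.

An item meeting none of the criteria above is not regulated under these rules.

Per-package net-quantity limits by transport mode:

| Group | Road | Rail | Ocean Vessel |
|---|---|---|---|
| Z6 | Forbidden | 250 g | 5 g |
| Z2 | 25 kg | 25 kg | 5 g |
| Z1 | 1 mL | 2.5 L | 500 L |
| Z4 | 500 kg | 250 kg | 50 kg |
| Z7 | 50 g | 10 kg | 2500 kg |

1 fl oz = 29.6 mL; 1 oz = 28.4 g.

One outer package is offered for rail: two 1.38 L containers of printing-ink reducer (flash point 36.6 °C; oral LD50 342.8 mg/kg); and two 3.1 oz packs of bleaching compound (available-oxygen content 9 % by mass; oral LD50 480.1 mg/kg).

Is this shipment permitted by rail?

Flash point 36.6 °C meets the Group Z1 criterion (Flammable Liquid), so the printing-ink reducer is Group Z1.
Bleaching compound: available-oxygen content 9 % by mass > 5 % by mass → Group Z6 (Oxidizer).
Group Z6 quantity: two 3.1 oz packs = 176.08 g.
176.08 g is within the rail limit of 250 g for Group Z6.
Group Z1 quantity: two 1.38 L containers = 2.76 L.
That exceeds the Group Z1 rail limit of 2.5 L.

No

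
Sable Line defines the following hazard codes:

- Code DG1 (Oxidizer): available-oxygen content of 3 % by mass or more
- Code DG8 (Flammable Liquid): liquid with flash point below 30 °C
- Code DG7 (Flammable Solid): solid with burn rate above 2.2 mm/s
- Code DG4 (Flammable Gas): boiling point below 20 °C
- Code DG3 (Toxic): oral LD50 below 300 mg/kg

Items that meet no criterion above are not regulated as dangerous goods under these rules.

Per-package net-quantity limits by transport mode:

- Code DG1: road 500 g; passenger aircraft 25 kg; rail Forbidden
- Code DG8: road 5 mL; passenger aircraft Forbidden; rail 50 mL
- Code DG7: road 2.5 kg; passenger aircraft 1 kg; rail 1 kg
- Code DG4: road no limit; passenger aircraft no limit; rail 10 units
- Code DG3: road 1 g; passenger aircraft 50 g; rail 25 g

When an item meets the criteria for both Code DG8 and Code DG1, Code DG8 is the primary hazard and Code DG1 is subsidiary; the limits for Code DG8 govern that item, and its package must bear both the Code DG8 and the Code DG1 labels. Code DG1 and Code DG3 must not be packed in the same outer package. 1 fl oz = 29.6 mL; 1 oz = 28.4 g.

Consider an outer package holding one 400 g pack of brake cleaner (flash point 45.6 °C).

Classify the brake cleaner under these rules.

Not regulated

flash point 45.6 °C is not below 30 °C, so Code DG8 does not apply.
No criterion is met, so the item is not regulated.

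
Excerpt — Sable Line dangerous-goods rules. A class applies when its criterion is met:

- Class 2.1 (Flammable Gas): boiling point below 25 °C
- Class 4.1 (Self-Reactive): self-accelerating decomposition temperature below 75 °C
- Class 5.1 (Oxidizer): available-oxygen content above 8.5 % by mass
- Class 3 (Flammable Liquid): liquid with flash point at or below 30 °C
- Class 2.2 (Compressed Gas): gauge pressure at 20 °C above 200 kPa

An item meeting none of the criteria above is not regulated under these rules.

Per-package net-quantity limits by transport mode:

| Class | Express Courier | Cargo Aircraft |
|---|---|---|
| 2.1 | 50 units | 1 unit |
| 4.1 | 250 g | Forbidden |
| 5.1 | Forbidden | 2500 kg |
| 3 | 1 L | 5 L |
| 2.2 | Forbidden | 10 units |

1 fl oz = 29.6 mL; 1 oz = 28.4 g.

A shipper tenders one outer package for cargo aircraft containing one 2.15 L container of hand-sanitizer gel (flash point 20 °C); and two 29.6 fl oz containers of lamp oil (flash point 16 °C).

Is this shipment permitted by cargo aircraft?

Yes

With flash point 20 °C (≤ 30 °C), the hand-sanitizer gel falls in Class 3.
Lamp oil: flash point 16 °C ≤ 30 °C → Class 3 (Flammable Liquid).
Total Class 3: 2.15 L + (two 29.6 fl oz containers = 1752.32 mL) = 3902.32 mL.
3902.32 mL is within the cargo aircraft limit of 5 L for Class 3.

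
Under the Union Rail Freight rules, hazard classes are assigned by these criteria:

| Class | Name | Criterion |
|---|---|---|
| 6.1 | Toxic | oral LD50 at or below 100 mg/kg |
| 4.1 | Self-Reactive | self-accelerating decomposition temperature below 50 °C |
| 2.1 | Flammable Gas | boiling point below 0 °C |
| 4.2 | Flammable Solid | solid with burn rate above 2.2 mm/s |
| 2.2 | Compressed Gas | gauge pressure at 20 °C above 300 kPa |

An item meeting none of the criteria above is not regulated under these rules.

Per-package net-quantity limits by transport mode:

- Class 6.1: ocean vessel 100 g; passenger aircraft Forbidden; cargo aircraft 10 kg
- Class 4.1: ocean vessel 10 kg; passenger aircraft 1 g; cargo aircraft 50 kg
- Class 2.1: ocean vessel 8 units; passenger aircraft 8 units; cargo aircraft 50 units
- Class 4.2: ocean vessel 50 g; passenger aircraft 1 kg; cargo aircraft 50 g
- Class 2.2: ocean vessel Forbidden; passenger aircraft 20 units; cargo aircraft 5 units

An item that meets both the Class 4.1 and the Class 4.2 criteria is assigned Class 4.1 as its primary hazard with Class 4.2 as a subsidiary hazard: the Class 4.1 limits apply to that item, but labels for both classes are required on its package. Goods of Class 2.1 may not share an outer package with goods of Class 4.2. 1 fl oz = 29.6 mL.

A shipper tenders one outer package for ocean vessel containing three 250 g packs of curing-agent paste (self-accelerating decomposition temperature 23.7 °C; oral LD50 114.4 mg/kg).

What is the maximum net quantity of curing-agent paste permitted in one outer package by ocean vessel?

10 kg

The curing-agent paste has self-accelerating decomposition temperature 23.7 °C, which is < 50 °C, so it is Class 4.1 (Self-Reactive).
The ocean vessel limit for Class 4.1 is 10 kg.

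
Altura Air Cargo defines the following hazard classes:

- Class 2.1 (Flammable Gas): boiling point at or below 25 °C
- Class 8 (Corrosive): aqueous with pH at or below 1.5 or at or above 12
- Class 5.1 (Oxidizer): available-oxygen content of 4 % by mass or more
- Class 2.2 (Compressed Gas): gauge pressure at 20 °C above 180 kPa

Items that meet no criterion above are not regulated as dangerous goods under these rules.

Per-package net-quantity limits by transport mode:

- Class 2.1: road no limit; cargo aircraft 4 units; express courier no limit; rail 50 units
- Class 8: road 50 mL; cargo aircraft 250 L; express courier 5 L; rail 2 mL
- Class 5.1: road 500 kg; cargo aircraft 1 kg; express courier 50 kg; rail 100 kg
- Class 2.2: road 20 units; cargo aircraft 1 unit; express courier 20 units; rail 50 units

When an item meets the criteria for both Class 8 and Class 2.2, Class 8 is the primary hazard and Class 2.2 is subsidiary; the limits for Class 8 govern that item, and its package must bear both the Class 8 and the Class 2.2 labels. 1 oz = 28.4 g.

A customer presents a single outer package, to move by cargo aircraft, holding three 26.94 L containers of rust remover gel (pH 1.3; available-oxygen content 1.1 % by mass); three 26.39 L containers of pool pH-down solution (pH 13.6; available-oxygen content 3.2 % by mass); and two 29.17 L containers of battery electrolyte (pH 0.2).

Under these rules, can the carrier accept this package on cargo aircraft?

pH 1.3 meets the Class 8 criterion (Corrosive), so the rust remover gel is Class 8.
The pool pH-down solution has pH 13.6, which is ≥ 12, so it is Class 8 (Corrosive).
pH 0.2 meets the Class 8 criterion (Corrosive), so the battery electrolyte is Class 8.
Total Class 8: (three 26.94 L containers = 80.82 L) + (three 26.39 L containers = 79.17 L) + (two 29.17 L containers = 58.34 L) = 218.33 L.
218.33 L is within the cargo aircraft limit of 250 L for Class 8.

Yes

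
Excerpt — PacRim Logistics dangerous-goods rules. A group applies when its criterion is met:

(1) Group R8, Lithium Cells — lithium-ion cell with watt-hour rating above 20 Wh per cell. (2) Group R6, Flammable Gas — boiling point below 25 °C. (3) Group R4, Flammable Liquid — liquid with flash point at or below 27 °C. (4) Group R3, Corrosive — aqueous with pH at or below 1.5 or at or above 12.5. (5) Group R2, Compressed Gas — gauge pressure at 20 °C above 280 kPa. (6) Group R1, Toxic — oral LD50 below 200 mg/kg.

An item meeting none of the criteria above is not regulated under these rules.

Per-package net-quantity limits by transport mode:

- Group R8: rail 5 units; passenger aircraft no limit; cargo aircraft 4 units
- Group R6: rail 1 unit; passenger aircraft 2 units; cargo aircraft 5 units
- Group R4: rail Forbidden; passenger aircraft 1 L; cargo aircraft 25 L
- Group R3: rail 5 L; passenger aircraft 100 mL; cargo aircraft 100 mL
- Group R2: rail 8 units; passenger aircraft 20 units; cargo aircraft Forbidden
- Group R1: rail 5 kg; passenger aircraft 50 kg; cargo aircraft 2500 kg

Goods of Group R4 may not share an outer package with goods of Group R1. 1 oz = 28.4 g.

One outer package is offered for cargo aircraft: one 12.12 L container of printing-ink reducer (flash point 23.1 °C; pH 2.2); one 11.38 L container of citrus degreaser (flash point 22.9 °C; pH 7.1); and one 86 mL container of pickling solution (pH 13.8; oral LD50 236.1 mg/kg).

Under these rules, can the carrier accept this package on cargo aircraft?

Flash point 23.1 °C meets the Group R4 criterion (Flammable Liquid), so the printing-ink reducer is Group R4.
Citrus degreaser: flash point 22.9 °C ≤ 27 °C → Group R4 (Flammable Liquid).
Pickling solution: pH 13.8 ≥ 12.5 → Group R3 (Corrosive).
Total Group R4: 12.12 L + 11.38 L = 23.5 L.
23.5 L ≤ 25 L (cargo aircraft limit, Group R4) — within limit.
Group R3 quantity: 86 mL.
86 mL ≤ 100 mL (cargo aircraft limit, Group R3) — within limit.
The segregation rule (Group R4 with Group R1) does not apply to Group R4 with Group R3.
Every hazard group is within its cargo aircraft limit and no segregation rule is violated.

Yes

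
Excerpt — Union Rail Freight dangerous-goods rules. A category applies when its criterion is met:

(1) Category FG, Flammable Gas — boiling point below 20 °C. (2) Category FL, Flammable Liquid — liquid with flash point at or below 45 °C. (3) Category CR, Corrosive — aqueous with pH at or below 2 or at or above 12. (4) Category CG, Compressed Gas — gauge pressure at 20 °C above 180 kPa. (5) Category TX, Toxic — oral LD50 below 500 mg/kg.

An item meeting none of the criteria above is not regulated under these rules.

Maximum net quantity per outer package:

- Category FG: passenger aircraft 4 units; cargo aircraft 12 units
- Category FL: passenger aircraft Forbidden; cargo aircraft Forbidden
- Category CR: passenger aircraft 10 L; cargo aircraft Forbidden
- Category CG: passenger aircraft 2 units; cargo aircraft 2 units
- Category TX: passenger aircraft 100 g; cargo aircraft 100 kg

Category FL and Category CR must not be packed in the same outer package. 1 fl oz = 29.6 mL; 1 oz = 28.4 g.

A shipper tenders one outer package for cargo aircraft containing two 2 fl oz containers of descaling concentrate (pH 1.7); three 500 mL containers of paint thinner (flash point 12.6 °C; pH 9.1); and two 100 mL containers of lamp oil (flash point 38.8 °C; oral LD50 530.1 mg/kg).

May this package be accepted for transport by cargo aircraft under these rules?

With pH 1.7 (≤ 2), the descaling concentrate falls in Category CR.
The paint thinner has flash point 12.6 °C, which is ≤ 45 °C, so it is Category FL (Flammable Liquid).
Lamp oil: flash point 38.8 °C ≤ 45 °C → Category FL (Flammable Liquid).
Total Category FL: (three 500 mL containers = 1.5 L) + (two 100 mL containers = 200 mL) = 1.7 L.
Category FL is Forbidden by cargo aircraft.
Category CR quantity: two 2 fl oz containers = 118.4 mL.
Category CR is Forbidden by cargo aircraft.
Category FL and Category CR may not share an outer package.

No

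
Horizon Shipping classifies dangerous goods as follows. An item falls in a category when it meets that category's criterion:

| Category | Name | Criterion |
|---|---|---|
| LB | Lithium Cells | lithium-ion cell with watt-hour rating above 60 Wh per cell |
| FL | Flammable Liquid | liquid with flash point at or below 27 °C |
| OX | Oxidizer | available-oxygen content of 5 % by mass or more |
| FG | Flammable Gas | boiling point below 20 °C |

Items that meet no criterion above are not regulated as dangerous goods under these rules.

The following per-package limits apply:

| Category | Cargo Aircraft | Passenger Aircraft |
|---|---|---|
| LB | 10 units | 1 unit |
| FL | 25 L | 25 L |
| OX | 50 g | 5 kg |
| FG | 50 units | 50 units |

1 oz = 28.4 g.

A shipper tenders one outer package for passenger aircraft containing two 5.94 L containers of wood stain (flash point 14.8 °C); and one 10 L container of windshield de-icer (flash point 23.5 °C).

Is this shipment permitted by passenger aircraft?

Flash point 14.8 °C meets the Category FL criterion (Flammable Liquid), so the wood stain is Category FL.
With flash point 23.5 °C (≤ 27 °C), the windshield de-icer falls in Category FL.
Category FL net quantity: (two 5.94 L containers = 11.88 L) + 10 L = 21.88 L.
21.88 L is within the passenger aircraft limit of 25 L for Category FL.

Yes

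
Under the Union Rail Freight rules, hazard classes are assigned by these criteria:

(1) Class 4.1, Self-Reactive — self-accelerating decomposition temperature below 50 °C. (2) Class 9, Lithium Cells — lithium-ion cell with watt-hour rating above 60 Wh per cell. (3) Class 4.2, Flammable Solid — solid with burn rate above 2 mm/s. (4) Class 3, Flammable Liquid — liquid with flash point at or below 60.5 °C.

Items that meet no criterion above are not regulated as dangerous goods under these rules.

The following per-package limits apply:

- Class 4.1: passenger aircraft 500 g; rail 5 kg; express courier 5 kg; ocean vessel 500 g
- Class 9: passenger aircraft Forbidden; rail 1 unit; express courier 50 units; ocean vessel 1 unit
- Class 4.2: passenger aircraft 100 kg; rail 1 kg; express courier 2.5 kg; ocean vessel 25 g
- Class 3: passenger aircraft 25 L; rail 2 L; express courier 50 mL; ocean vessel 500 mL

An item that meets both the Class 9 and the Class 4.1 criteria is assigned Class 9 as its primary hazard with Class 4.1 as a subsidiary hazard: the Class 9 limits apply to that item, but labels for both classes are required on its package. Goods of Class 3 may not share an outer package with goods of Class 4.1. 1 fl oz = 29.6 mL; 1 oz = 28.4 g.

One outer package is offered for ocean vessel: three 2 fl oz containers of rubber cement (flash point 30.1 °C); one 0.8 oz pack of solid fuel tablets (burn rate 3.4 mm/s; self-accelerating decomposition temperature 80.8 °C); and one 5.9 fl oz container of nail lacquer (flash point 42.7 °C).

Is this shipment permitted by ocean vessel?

Yes

Flash point 30.1 °C meets the Class 3 criterion (Flammable Liquid), so the rubber cement is Class 3.
The solid fuel tablets have burn rate 3.4 mm/s, which is > 2 mm/s, so they are Class 4.2 (Flammable Solid).
Nail lacquer: flash point 42.7 °C ≤ 60.5 °C → Class 3 (Flammable Liquid).
Total Class 3: (three 2 fl oz containers = 177.6 mL) + (one 5.9 fl oz container = 174.64 mL) = 352.24 mL.
352.24 mL is within the ocean vessel limit of 500 mL for Class 3.
Class 4.2 quantity: one 0.8 oz pack = 22.72 g.
That is within the Class 4.2 ocean vessel limit of 25 g.
The segregation rule (Class 3 with Class 4.1) does not apply to Class 3 with Class 4.2.
Every hazard class is within its ocean vessel limit and no segregation rule is violated.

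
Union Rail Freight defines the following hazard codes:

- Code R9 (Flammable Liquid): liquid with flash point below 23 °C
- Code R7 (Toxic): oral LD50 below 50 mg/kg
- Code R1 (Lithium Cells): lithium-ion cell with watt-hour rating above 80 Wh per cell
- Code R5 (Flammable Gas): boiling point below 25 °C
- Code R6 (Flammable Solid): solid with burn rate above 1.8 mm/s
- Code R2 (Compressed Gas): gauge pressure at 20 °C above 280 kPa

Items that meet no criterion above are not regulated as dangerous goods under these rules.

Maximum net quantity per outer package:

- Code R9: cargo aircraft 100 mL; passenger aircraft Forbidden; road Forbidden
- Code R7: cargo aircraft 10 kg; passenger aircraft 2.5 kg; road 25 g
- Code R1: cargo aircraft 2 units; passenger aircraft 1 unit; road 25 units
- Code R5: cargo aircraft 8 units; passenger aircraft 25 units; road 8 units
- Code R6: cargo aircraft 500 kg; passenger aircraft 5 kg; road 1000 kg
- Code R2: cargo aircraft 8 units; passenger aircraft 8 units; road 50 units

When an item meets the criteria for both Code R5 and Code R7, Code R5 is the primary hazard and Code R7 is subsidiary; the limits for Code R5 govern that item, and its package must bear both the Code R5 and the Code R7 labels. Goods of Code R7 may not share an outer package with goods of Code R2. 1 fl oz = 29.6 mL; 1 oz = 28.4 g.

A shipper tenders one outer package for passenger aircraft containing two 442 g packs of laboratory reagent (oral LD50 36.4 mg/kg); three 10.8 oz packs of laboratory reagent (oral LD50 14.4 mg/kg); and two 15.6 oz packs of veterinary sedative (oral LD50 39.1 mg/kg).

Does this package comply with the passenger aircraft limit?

No

With oral LD50 36.4 mg/kg (< 50 mg/kg), the laboratory reagent falls in Code R7.
Laboratory reagent: oral LD50 14.4 mg/kg < 50 mg/kg → Code R7 (Toxic).
Veterinary sedative: oral LD50 39.1 mg/kg < 50 mg/kg → Code R7 (Toxic).
Total Code R7: (two 442 g packs = 884 g) + (three 10.8 oz packs = 920.16 g) + (two 15.6 oz packs = 886.08 g) = 2690.24 g.
2690.24 g > 2.5 kg (passenger aircraft limit, Code R7) — over the limit.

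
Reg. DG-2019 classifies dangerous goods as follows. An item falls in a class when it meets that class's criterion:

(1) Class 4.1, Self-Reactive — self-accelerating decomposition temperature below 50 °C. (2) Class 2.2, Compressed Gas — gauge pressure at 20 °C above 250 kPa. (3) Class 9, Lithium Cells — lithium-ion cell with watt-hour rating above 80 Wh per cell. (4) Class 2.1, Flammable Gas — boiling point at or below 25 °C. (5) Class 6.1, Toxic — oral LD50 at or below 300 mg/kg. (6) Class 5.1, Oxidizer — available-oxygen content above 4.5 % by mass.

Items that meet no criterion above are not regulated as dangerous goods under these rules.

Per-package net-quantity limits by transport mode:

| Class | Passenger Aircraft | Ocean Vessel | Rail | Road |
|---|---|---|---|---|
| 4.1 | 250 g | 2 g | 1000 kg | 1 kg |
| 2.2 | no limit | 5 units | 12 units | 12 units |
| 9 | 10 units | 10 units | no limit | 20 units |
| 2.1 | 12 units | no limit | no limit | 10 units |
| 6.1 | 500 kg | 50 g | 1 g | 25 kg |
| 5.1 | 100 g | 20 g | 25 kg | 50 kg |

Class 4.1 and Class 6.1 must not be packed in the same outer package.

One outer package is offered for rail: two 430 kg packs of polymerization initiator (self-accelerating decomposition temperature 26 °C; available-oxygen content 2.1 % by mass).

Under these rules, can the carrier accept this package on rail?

Self-accelerating decomposition temperature 26 °C meets the Class 4.1 criterion (Self-Reactive), so the polymerization initiator is Class 4.1.
Class 4.1 quantity: two 430 kg packs = 860 kg.
That is within the Class 4.1 rail limit of 1000 kg.

Yes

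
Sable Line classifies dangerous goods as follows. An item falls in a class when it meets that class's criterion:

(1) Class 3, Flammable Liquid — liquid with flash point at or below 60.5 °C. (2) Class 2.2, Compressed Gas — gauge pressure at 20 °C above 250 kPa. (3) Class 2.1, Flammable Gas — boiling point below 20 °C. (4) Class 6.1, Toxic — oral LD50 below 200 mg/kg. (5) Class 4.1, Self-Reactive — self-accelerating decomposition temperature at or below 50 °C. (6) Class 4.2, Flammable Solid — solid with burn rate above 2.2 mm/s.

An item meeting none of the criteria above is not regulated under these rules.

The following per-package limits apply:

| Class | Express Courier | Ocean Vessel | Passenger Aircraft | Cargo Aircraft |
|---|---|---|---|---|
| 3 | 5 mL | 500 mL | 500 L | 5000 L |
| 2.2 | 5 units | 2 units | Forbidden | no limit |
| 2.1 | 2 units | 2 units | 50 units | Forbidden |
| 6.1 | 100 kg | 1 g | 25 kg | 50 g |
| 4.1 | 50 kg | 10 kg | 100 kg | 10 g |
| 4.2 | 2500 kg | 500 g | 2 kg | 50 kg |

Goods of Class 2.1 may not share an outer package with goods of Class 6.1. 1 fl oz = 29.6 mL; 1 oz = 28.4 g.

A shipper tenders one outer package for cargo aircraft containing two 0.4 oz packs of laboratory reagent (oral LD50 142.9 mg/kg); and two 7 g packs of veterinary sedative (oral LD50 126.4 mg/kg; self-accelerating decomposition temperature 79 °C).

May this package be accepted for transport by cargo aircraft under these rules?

Yes

The laboratory reagent has oral LD50 142.9 mg/kg, which is < 200 mg/kg, so it is Class 6.1 (Toxic).
Oral LD50 126.4 mg/kg meets the Class 6.1 criterion (Toxic), so the veterinary sedative is Class 6.1.
Class 6.1 net quantity: (two 0.4 oz packs = 22.72 g) + (two 7 g packs = 14 g) = 36.72 g.
That is within the Class 6.1 cargo aircraft limit of 50 g.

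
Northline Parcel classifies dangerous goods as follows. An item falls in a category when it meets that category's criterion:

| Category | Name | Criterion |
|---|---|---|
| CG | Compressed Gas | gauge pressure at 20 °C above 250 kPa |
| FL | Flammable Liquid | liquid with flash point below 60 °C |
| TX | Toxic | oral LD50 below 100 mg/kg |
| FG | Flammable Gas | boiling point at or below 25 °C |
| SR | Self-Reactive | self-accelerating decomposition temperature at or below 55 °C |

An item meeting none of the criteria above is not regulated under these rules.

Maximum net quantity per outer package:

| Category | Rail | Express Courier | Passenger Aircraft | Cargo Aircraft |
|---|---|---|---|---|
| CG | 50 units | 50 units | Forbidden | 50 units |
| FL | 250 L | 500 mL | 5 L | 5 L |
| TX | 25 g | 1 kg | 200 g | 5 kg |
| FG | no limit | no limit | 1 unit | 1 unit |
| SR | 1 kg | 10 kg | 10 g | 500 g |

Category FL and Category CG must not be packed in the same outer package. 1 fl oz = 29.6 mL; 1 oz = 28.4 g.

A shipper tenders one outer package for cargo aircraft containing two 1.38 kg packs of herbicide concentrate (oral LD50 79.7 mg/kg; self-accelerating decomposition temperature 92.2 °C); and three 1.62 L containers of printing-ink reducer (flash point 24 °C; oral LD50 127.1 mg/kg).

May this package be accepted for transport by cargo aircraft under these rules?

Oral LD50 79.7 mg/kg meets the Category TX criterion (Toxic), so the herbicide concentrate is Category TX.
With flash point 24 °C (< 60 °C), the printing-ink reducer falls in Category FL.
Category FL quantity: three 1.62 L containers = 4.86 L.
4.86 L is within the cargo aircraft limit of 5 L for Category FL.
Category TX quantity: two 1.38 kg packs = 2.76 kg.
2.76 kg is within the cargo aircraft limit of 5 kg for Category TX.
The segregation rule (Category FL with Category CG) does not apply to Category FL with Category TX.
Every hazard category is within its cargo aircraft limit and no segregation rule is violated.

Yes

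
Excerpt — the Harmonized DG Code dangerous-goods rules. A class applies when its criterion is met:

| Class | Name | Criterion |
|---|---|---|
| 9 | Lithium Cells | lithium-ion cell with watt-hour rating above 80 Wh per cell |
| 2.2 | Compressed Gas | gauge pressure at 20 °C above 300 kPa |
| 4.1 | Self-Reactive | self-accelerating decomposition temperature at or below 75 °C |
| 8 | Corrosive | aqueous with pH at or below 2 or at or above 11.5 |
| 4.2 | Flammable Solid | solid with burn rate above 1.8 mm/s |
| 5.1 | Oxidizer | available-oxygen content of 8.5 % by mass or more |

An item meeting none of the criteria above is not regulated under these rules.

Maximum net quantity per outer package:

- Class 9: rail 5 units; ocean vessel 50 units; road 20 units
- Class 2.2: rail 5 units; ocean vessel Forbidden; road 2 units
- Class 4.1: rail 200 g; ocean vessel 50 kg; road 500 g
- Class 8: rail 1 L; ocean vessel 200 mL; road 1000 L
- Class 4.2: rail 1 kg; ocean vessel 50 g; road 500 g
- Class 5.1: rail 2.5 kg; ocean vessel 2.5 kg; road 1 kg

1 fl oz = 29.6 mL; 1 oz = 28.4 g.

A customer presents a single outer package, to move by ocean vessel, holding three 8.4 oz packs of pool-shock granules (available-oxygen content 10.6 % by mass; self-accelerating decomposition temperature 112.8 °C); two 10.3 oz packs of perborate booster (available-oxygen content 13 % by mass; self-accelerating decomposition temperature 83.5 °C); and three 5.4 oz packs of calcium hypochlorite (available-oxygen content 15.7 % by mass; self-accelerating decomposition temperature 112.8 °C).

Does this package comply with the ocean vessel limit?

Yes

With available-oxygen content 10.6 % by mass (≥ 8.5 % by mass), the pool-shock granules fall in Class 5.1.
Available-oxygen content 13 % by mass meets the Class 5.1 criterion (Oxidizer), so the perborate booster is Class 5.1.
The calcium hypochlorite has available-oxygen content 15.7 % by mass, which is ≥ 8.5 % by mass, so it is Class 5.1 (Oxidizer).
Class 5.1 net quantity: (three 8.4 oz packs = 715.68 g) + (two 10.3 oz packs = 585.04 g) + (three 5.4 oz packs = 460.08 g) = 1760.8 g.
1760.8 g is within the ocean vessel limit of 2.5 kg for Class 5.1.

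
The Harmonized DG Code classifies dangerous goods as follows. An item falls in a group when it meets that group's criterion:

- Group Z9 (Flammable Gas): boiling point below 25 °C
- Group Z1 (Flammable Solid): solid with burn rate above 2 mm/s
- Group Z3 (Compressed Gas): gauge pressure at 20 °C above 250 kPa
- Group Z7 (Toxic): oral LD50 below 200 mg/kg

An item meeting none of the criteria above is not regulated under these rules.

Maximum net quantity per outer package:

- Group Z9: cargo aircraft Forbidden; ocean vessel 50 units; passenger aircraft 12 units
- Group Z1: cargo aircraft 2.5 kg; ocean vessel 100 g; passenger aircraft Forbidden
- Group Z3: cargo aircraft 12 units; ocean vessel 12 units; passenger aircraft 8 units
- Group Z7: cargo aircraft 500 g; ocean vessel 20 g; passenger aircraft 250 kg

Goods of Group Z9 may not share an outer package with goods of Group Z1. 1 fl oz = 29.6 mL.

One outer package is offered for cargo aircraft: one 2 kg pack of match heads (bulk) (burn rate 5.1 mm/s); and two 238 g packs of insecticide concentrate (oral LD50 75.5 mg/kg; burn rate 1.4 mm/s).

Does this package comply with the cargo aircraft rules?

Yes

Burn rate 5.1 mm/s meets the Group Z1 criterion (Flammable Solid), so the match heads (bulk) are Group Z1.
Insecticide concentrate: oral LD50 75.5 mg/kg < 200 mg/kg → Group Z7 (Toxic).
Group Z1 quantity: 2 kg.
2 kg ≤ 2.5 kg (cargo aircraft limit, Group Z1) — within limit.
Group Z7 quantity: two 238 g packs = 476 g.
476 g is within the cargo aircraft limit of 500 g for Group Z7.
The segregation rule (Group Z9 with Group Z1) does not apply to Group Z1 with Group Z7.
Every hazard group is within its cargo aircraft limit and no segregation rule is violated.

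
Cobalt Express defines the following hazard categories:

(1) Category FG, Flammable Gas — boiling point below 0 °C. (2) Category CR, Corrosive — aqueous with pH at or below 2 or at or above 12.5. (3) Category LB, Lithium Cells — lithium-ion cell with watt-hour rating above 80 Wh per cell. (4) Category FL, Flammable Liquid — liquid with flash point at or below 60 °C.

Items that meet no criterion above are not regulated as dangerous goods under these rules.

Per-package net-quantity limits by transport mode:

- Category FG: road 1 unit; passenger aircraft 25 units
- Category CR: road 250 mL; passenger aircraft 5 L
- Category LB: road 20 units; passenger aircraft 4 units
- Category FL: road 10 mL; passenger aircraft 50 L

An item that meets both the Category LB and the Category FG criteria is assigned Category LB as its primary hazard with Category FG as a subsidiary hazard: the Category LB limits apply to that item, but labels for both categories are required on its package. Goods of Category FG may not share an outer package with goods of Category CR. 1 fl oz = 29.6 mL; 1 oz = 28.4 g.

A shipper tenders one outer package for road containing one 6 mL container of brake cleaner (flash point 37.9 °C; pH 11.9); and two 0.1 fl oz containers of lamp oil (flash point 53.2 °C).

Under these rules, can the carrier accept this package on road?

No

Brake cleaner: flash point 37.9 °C ≤ 60 °C → Category FL (Flammable Liquid).
Lamp oil: flash point 53.2 °C ≤ 60 °C → Category FL (Flammable Liquid).
Total Category FL: 6 mL + (two 0.1 fl oz containers = 5.92 mL) = 11.92 mL.
That exceeds the Category FL road limit of 10 mL.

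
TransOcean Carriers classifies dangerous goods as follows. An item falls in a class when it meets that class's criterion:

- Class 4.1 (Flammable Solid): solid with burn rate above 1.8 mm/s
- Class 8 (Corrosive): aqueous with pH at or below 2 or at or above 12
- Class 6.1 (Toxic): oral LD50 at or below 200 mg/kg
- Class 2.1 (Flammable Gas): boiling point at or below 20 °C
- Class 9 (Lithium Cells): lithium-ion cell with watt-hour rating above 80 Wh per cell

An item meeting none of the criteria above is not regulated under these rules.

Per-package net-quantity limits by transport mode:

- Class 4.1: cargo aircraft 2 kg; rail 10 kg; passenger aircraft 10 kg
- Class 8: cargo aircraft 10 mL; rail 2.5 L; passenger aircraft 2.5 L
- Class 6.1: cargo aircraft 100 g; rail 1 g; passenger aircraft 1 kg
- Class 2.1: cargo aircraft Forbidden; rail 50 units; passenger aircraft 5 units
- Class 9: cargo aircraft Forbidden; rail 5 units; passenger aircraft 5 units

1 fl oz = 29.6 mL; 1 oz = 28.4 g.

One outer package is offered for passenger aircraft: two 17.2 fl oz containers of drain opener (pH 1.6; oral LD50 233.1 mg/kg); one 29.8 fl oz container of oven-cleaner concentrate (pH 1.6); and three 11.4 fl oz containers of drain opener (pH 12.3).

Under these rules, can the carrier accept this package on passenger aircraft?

No

The drain opener has pH 1.6, which is ≤ 2, so it is Class 8 (Corrosive).
With pH 1.6 (≤ 2), the oven-cleaner concentrate falls in Class 8.
pH 12.3 meets the Class 8 criterion (Corrosive), so the drain opener is Class 8.
Total Class 8: (two 17.2 fl oz containers = 1018.24 mL) + (one 29.8 fl oz container = 882.08 mL) + (three 11.4 fl oz containers = 1012.32 mL) = 2912.64 mL.
That exceeds the Class 8 passenger aircraft limit of 2.5 L.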